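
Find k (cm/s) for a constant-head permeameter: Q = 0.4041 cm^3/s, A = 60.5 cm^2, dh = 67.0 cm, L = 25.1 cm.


Result: 0.002502 cm/s

Derivation:
Compute hydraulic gradient:
i = dh / L = 67.0 / 25.1 = 2.66932
Then apply Darcy's law:
k = Q / (A * i)
k = 0.4041 / (60.5 * 2.66932)
k = 0.4041 / 161.494
k = 0.002502 cm/s


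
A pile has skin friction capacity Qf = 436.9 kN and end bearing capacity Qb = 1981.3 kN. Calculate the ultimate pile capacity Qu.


Using Qu = Qf + Qb
Qu = 436.9 + 1981.3
Qu = 2418.2 kN


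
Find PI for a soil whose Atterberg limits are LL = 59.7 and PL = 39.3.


Result: 20.4

Derivation:
Using PI = LL - PL
PI = 59.7 - 39.3
PI = 20.4


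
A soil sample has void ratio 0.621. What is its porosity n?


Using the relation n = e / (1 + e)
n = 0.621 / (1 + 0.621)
n = 0.621 / 1.621
n = 0.3831


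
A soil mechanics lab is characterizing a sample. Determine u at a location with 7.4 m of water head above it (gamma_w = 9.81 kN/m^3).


Using u = gamma_w * h_w
u = 9.81 * 7.4
u = 72.59 kPa


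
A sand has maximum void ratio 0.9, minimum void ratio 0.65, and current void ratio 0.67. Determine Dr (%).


Result: 92.0 %

Derivation:
Using Dr = (e_max - e) / (e_max - e_min) * 100
e_max - e = 0.9 - 0.67 = 0.23
e_max - e_min = 0.9 - 0.65 = 0.25
Dr = 0.23 / 0.25 * 100
Dr = 92.0 %


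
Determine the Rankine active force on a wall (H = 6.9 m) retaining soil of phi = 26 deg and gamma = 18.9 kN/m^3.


Result: 175.67 kN/m

Derivation:
Compute active earth pressure coefficient:
Ka = tan^2(45 - phi/2) = tan^2(32.0) = 0.390462
Compute active force:
Pa = 0.5 * Ka * gamma * H^2
Pa = 0.5 * 0.390462 * 18.9 * 6.9^2
Pa = 175.67 kN/m


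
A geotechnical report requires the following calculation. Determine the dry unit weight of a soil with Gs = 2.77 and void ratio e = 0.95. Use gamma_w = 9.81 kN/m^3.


Using gamma_d = Gs * gamma_w / (1 + e)
gamma_d = 2.77 * 9.81 / (1 + 0.95)
gamma_d = 2.77 * 9.81 / 1.95
gamma_d = 13.935 kN/m^3


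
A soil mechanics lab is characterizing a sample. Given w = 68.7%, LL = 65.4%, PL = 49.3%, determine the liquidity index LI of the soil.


Result: 1.205

Derivation:
First compute the plasticity index:
PI = LL - PL = 65.4 - 49.3 = 16.1
Then compute the liquidity index:
LI = (w - PL) / PI
LI = (68.7 - 49.3) / 16.1
LI = 1.205


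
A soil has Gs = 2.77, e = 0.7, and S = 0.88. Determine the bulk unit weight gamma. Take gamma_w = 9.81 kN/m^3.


Result: 19.539 kN/m^3

Derivation:
Using gamma = gamma_w * (Gs + S*e) / (1 + e)
Numerator: Gs + S*e = 2.77 + 0.88*0.7 = 3.386
Denominator: 1 + e = 1 + 0.7 = 1.7
gamma = 9.81 * 3.386 / 1.7
gamma = 19.539 kN/m^3


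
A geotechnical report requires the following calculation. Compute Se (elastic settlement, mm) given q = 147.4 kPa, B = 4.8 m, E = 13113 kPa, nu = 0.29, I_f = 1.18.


Using Se = q * B * (1 - nu^2) * I_f / E
1 - nu^2 = 1 - 0.29^2 = 0.9159
Se = 147.4 * 4.8 * 0.9159 * 1.18 / 13113
Se = 0.058313 m
Convert to mm: Se = 0.058313 * 1000 = 58.313 mm


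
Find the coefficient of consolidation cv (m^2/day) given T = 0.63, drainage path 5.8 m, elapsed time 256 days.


Using cv = T * H_dr^2 / t
H_dr^2 = 5.8^2 = 33.64
cv = 0.63 * 33.64 / 256
cv = 0.08279 m^2/day


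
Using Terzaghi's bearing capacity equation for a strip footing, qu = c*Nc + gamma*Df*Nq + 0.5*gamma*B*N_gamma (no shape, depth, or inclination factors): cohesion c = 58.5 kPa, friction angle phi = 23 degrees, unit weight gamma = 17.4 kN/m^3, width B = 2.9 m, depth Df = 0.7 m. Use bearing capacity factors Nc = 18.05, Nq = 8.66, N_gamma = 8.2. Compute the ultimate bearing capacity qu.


Compute qu = c*Nc + gamma*Df*Nq + 0.5*gamma*B*N_gamma
Term 1: 58.5 * 18.05 = 1055.925
Term 2: 17.4 * 0.7 * 8.66 = 105.4788
Term 3: 0.5 * 17.4 * 2.9 * 8.2 = 206.886
qu = 1055.925 + 105.4788 + 206.886
qu = 1368.29 kPa


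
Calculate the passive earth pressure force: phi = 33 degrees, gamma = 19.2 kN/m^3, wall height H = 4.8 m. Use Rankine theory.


Result: 750.28 kN/m

Derivation:
Compute passive earth pressure coefficient:
Kp = tan^2(45 + phi/2) = tan^2(61.5) = 3.39212
Compute passive force:
Pp = 0.5 * Kp * gamma * H^2
Pp = 0.5 * 3.39212 * 19.2 * 4.8^2
Pp = 750.28 kN/m


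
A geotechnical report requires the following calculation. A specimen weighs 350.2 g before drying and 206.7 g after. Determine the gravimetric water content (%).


Result: 69.42 %

Derivation:
Using w = (m_wet - m_dry) / m_dry * 100
m_wet - m_dry = 350.2 - 206.7 = 143.5 g
w = 143.5 / 206.7 * 100
w = 69.42 %


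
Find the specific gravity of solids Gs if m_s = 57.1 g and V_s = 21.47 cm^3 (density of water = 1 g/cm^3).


Using Gs = m_s / (V_s * rho_w)
Since rho_w = 1 g/cm^3:
Gs = 57.1 / 21.47
Gs = 2.66


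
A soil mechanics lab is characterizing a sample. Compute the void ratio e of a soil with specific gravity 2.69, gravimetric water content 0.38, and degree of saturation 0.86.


Using the relation e = Gs * w / S
e = 2.69 * 0.38 / 0.86
e = 1.1886


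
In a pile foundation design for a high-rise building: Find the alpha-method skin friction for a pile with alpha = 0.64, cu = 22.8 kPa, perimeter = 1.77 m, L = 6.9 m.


Using Qs = alpha * cu * perimeter * L
Qs = 0.64 * 22.8 * 1.77 * 6.9
Qs = 178.21 kN


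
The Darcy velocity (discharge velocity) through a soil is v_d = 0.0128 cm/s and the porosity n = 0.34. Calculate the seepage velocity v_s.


Using v_s = v_d / n
v_s = 0.0128 / 0.34
v_s = 0.03765 cm/s


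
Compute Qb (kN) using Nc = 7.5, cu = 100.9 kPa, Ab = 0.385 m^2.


Result: 291.35 kN

Derivation:
Using Qb = Nc * cu * Ab
Qb = 7.5 * 100.9 * 0.385
Qb = 291.35 kN


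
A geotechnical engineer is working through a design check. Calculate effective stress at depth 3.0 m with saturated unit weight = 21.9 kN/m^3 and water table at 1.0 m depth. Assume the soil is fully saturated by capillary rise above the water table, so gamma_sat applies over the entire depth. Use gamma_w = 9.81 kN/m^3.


Total stress = gamma_sat * depth
sigma = 21.9 * 3.0 = 65.7 kPa
Pore water pressure u = gamma_w * (depth - d_wt)
u = 9.81 * (3.0 - 1.0) = 19.62 kPa
Effective stress = sigma - u
sigma' = 65.7 - 19.62 = 46.08 kPa


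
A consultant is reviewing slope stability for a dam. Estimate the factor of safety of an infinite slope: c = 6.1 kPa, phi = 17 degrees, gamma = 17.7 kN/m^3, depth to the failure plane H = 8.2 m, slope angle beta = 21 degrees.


Result: 0.922

Derivation:
Using Fs = c / (gamma*H*sin(beta)*cos(beta)) + tan(phi)/tan(beta)
Cohesion contribution = 6.1 / (17.7*8.2*sin(21)*cos(21))
Cohesion contribution = 0.125621
Friction contribution = tan(17)/tan(21) = 0.796456
Fs = 0.125621 + 0.796456
Fs = 0.922


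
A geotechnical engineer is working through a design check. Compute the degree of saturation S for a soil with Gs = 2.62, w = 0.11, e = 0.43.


Using S = Gs * w / e
S = 2.62 * 0.11 / 0.43
S = 0.6702


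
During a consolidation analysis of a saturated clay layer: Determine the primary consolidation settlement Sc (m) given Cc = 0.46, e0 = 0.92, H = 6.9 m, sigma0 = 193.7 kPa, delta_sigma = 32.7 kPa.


Using Sc = Cc * H / (1 + e0) * log10((sigma0 + delta_sigma) / sigma0)
Stress ratio = (193.7 + 32.7) / 193.7 = 1.16882
log10(1.16882) = 0.0677468
Cc * H / (1 + e0) = 0.46 * 6.9 / (1 + 0.92) = 1.65313
Sc = 1.65313 * 0.0677468
Sc = 0.112 m


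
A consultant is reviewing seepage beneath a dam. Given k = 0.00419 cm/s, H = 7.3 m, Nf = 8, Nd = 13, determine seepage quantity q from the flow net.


Convert k to m/s for unit consistency with H:
k = 0.00419 cm/s = 0.00419 / 100 m/s = 4.19e-05 m/s
Using q = k * H * Nf / Nd
Nf / Nd = 8 / 13 = 0.6154
q = 4.19e-05 * 7.3 * 0.6154
q = 0.0001882 m^3/s per m


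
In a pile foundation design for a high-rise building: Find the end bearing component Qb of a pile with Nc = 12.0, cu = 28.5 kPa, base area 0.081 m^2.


Result: 27.7 kN

Derivation:
Using Qb = Nc * cu * Ab
Qb = 12.0 * 28.5 * 0.081
Qb = 27.7 kN


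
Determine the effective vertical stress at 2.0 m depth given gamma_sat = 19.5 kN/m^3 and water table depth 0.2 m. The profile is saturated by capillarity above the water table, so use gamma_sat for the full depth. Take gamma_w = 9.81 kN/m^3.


Result: 21.34 kPa

Derivation:
Total stress = gamma_sat * depth
sigma = 19.5 * 2.0 = 39.0 kPa
Pore water pressure u = gamma_w * (depth - d_wt)
u = 9.81 * (2.0 - 0.2) = 17.658 kPa
Effective stress = sigma - u
sigma' = 39.0 - 17.658 = 21.34 kPa


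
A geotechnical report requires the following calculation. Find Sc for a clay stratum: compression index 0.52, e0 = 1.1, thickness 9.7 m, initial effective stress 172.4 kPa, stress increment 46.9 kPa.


Result: 0.251 m

Derivation:
Using Sc = Cc * H / (1 + e0) * log10((sigma0 + delta_sigma) / sigma0)
Stress ratio = (172.4 + 46.9) / 172.4 = 1.27204
log10(1.27204) = 0.104501
Cc * H / (1 + e0) = 0.52 * 9.7 / (1 + 1.1) = 2.4019
Sc = 2.4019 * 0.104501
Sc = 0.251 m


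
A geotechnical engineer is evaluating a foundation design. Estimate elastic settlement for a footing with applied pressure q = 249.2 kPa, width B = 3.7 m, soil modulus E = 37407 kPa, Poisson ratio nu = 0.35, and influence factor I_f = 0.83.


Using Se = q * B * (1 - nu^2) * I_f / E
1 - nu^2 = 1 - 0.35^2 = 0.8775
Se = 249.2 * 3.7 * 0.8775 * 0.83 / 37407
Se = 0.017952 m
Convert to mm: Se = 0.017952 * 1000 = 17.952 mm


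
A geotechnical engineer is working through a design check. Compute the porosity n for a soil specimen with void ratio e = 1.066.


Using the relation n = e / (1 + e)
n = 1.066 / (1 + 1.066)
n = 1.066 / 2.066
n = 0.516


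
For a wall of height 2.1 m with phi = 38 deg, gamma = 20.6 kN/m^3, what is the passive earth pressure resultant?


Compute passive earth pressure coefficient:
Kp = tan^2(45 + phi/2) = tan^2(64.0) = 4.203746
Compute passive force:
Pp = 0.5 * Kp * gamma * H^2
Pp = 0.5 * 4.203746 * 20.6 * 2.1^2
Pp = 190.95 kN/m


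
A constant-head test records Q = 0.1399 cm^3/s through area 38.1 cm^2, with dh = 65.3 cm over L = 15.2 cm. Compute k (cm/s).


Result: 0.000855 cm/s

Derivation:
Compute hydraulic gradient:
i = dh / L = 65.3 / 15.2 = 4.29605
Then apply Darcy's law:
k = Q / (A * i)
k = 0.1399 / (38.1 * 4.29605)
k = 0.1399 / 163.68
k = 0.000855 cm/s


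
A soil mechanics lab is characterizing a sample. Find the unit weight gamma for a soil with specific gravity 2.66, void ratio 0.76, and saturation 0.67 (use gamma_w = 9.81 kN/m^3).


Using gamma = gamma_w * (Gs + S*e) / (1 + e)
Numerator: Gs + S*e = 2.66 + 0.67*0.76 = 3.1692
Denominator: 1 + e = 1 + 0.76 = 1.76
gamma = 9.81 * 3.1692 / 1.76
gamma = 17.665 kN/m^3


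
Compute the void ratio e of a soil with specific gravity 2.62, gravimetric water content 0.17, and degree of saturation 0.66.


Using the relation e = Gs * w / S
e = 2.62 * 0.17 / 0.66
e = 0.6748


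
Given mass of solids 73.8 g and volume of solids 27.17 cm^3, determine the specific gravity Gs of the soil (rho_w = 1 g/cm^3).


Result: 2.716

Derivation:
Using Gs = m_s / (V_s * rho_w)
Since rho_w = 1 g/cm^3:
Gs = 73.8 / 27.17
Gs = 2.716


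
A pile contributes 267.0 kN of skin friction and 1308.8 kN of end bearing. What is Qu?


Result: 1575.8 kN

Derivation:
Using Qu = Qf + Qb
Qu = 267.0 + 1308.8
Qu = 1575.8 kN


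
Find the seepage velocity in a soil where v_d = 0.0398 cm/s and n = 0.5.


Using v_s = v_d / n
v_s = 0.0398 / 0.5
v_s = 0.0796 cm/s


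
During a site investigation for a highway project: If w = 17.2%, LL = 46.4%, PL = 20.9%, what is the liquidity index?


Result: -0.145

Derivation:
First compute the plasticity index:
PI = LL - PL = 46.4 - 20.9 = 25.5
Then compute the liquidity index:
LI = (w - PL) / PI
LI = (17.2 - 20.9) / 25.5
LI = -0.145


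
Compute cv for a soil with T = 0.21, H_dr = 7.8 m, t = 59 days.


Using cv = T * H_dr^2 / t
H_dr^2 = 7.8^2 = 60.84
cv = 0.21 * 60.84 / 59
cv = 0.21655 m^2/day


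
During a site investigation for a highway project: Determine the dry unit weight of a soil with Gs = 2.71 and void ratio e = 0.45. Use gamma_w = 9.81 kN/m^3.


Using gamma_d = Gs * gamma_w / (1 + e)
gamma_d = 2.71 * 9.81 / (1 + 0.45)
gamma_d = 2.71 * 9.81 / 1.45
gamma_d = 18.335 kN/m^3


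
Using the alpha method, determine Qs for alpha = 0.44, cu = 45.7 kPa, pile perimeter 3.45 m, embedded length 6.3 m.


Result: 437.05 kN

Derivation:
Using Qs = alpha * cu * perimeter * L
Qs = 0.44 * 45.7 * 3.45 * 6.3
Qs = 437.05 kN


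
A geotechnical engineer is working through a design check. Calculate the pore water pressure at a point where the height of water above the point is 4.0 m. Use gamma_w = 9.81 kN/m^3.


Result: 39.24 kPa

Derivation:
Using u = gamma_w * h_w
u = 9.81 * 4.0
u = 39.24 kPa


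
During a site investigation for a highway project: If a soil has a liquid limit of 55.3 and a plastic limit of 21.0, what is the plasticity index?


Result: 34.3

Derivation:
Using PI = LL - PL
PI = 55.3 - 21.0
PI = 34.3


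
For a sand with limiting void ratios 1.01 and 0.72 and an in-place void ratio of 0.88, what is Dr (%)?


Using Dr = (e_max - e) / (e_max - e_min) * 100
e_max - e = 1.01 - 0.88 = 0.13
e_max - e_min = 1.01 - 0.72 = 0.29
Dr = 0.13 / 0.29 * 100
Dr = 44.83 %


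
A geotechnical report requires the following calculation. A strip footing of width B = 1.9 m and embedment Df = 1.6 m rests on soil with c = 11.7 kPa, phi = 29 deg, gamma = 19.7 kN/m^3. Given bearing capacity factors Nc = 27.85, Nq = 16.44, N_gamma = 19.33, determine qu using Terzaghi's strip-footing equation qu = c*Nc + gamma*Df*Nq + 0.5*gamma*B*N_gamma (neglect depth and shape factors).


Result: 1205.79 kPa

Derivation:
Compute qu = c*Nc + gamma*Df*Nq + 0.5*gamma*B*N_gamma
Term 1: 11.7 * 27.85 = 325.845
Term 2: 19.7 * 1.6 * 16.44 = 518.1888
Term 3: 0.5 * 19.7 * 1.9 * 19.33 = 361.76095
qu = 325.845 + 518.1888 + 361.76095
qu = 1205.79 kPa


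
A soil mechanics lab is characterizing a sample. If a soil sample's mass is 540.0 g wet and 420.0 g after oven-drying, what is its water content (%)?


Using w = (m_wet - m_dry) / m_dry * 100
m_wet - m_dry = 540.0 - 420.0 = 120.0 g
w = 120.0 / 420.0 * 100
w = 28.57 %


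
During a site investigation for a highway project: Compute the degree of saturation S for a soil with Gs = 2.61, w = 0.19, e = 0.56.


Result: 0.8855

Derivation:
Using S = Gs * w / e
S = 2.61 * 0.19 / 0.56
S = 0.8855


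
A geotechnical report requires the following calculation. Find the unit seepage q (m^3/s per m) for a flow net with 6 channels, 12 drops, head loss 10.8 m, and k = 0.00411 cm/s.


Convert k to m/s for unit consistency with H:
k = 0.00411 cm/s = 0.00411 / 100 m/s = 4.11e-05 m/s
Using q = k * H * Nf / Nd
Nf / Nd = 6 / 12 = 0.5
q = 4.11e-05 * 10.8 * 0.5
q = 0.0002219 m^3/s per m


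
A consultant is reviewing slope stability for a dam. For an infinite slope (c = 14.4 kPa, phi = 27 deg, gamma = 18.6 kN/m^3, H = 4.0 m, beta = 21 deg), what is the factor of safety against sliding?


Result: 1.906

Derivation:
Using Fs = c / (gamma*H*sin(beta)*cos(beta)) + tan(phi)/tan(beta)
Cohesion contribution = 14.4 / (18.6*4.0*sin(21)*cos(21))
Cohesion contribution = 0.578507
Friction contribution = tan(27)/tan(21) = 1.32736
Fs = 0.578507 + 1.32736
Fs = 1.906


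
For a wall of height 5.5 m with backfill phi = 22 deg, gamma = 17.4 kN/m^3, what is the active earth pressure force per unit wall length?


Compute active earth pressure coefficient:
Ka = tan^2(45 - phi/2) = tan^2(34.0) = 0.454962
Compute active force:
Pa = 0.5 * Ka * gamma * H^2
Pa = 0.5 * 0.454962 * 17.4 * 5.5^2
Pa = 119.73 kN/m


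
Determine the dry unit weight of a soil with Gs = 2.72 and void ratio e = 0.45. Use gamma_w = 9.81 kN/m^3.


Result: 18.402 kN/m^3

Derivation:
Using gamma_d = Gs * gamma_w / (1 + e)
gamma_d = 2.72 * 9.81 / (1 + 0.45)
gamma_d = 2.72 * 9.81 / 1.45
gamma_d = 18.402 kN/m^3


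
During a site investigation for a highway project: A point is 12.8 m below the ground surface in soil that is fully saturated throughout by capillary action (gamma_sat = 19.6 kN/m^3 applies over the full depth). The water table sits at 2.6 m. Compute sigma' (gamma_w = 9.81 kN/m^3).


Result: 150.82 kPa

Derivation:
Total stress = gamma_sat * depth
sigma = 19.6 * 12.8 = 250.88 kPa
Pore water pressure u = gamma_w * (depth - d_wt)
u = 9.81 * (12.8 - 2.6) = 100.062 kPa
Effective stress = sigma - u
sigma' = 250.88 - 100.062 = 150.82 kPa


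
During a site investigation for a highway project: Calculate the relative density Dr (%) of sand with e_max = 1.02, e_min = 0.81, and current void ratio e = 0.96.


Result: 28.57 %

Derivation:
Using Dr = (e_max - e) / (e_max - e_min) * 100
e_max - e = 1.02 - 0.96 = 0.06
e_max - e_min = 1.02 - 0.81 = 0.21
Dr = 0.06 / 0.21 * 100
Dr = 28.57 %


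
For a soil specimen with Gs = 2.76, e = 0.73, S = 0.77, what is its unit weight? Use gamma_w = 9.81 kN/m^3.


Using gamma = gamma_w * (Gs + S*e) / (1 + e)
Numerator: Gs + S*e = 2.76 + 0.77*0.73 = 3.3221
Denominator: 1 + e = 1 + 0.73 = 1.73
gamma = 9.81 * 3.3221 / 1.73
gamma = 18.838 kN/m^3


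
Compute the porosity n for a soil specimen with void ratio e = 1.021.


Result: 0.5052

Derivation:
Using the relation n = e / (1 + e)
n = 1.021 / (1 + 1.021)
n = 1.021 / 2.021
n = 0.5052


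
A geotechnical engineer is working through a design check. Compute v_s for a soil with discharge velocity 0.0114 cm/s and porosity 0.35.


Result: 0.03257 cm/s

Derivation:
Using v_s = v_d / n
v_s = 0.0114 / 0.35
v_s = 0.03257 cm/s


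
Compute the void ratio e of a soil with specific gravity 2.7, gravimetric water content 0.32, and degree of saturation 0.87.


Result: 0.9931

Derivation:
Using the relation e = Gs * w / S
e = 2.7 * 0.32 / 0.87
e = 0.9931


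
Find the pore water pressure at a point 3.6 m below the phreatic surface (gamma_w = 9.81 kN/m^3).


Using u = gamma_w * h_w
u = 9.81 * 3.6
u = 35.32 kPa


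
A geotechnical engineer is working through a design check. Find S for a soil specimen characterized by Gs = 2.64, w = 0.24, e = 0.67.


Using S = Gs * w / e
S = 2.64 * 0.24 / 0.67
S = 0.9457


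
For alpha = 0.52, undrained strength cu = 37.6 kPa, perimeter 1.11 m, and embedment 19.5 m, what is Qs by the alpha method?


Result: 423.2 kN

Derivation:
Using Qs = alpha * cu * perimeter * L
Qs = 0.52 * 37.6 * 1.11 * 19.5
Qs = 423.2 kN


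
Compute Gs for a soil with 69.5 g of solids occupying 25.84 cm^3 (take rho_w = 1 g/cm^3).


Result: 2.69

Derivation:
Using Gs = m_s / (V_s * rho_w)
Since rho_w = 1 g/cm^3:
Gs = 69.5 / 25.84
Gs = 2.69


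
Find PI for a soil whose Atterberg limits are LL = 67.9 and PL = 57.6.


Using PI = LL - PL
PI = 67.9 - 57.6
PI = 10.3


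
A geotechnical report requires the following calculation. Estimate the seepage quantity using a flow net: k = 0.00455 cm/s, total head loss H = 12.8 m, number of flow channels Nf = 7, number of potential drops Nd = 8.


Result: 0.0005096 m^3/s per m

Derivation:
Convert k to m/s for unit consistency with H:
k = 0.00455 cm/s = 0.00455 / 100 m/s = 4.55e-05 m/s
Using q = k * H * Nf / Nd
Nf / Nd = 7 / 8 = 0.875
q = 4.55e-05 * 12.8 * 0.875
q = 0.0005096 m^3/s per m


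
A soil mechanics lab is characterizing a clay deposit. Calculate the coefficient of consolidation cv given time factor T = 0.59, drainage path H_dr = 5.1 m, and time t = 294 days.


Using cv = T * H_dr^2 / t
H_dr^2 = 5.1^2 = 26.01
cv = 0.59 * 26.01 / 294
cv = 0.0522 m^2/day


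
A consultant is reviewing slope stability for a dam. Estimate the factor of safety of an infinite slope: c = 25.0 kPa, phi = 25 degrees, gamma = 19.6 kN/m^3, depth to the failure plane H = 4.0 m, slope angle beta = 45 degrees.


Using Fs = c / (gamma*H*sin(beta)*cos(beta)) + tan(phi)/tan(beta)
Cohesion contribution = 25.0 / (19.6*4.0*sin(45)*cos(45))
Cohesion contribution = 0.637755
Friction contribution = tan(25)/tan(45) = 0.466308
Fs = 0.637755 + 0.466308
Fs = 1.104


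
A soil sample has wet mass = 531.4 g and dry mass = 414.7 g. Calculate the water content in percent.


Using w = (m_wet - m_dry) / m_dry * 100
m_wet - m_dry = 531.4 - 414.7 = 116.7 g
w = 116.7 / 414.7 * 100
w = 28.14 %


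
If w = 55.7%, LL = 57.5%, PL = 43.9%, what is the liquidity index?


First compute the plasticity index:
PI = LL - PL = 57.5 - 43.9 = 13.6
Then compute the liquidity index:
LI = (w - PL) / PI
LI = (55.7 - 43.9) / 13.6
LI = 0.868


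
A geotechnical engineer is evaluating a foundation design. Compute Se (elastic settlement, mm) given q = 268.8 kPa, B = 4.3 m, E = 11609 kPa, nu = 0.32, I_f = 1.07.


Using Se = q * B * (1 - nu^2) * I_f / E
1 - nu^2 = 1 - 0.32^2 = 0.8976
Se = 268.8 * 4.3 * 0.8976 * 1.07 / 11609
Se = 0.095625 m
Convert to mm: Se = 0.095625 * 1000 = 95.625 mm


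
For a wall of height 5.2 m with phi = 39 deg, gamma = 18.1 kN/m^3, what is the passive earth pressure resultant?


Result: 1075.63 kN/m

Derivation:
Compute passive earth pressure coefficient:
Kp = tan^2(45 + phi/2) = tan^2(64.5) = 4.395495
Compute passive force:
Pp = 0.5 * Kp * gamma * H^2
Pp = 0.5 * 4.395495 * 18.1 * 5.2^2
Pp = 1075.63 kN/m


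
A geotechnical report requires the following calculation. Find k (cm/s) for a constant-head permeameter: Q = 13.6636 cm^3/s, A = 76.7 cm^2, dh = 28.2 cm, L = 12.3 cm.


Compute hydraulic gradient:
i = dh / L = 28.2 / 12.3 = 2.29268
Then apply Darcy's law:
k = Q / (A * i)
k = 13.6636 / (76.7 * 2.29268)
k = 13.6636 / 175.849
k = 0.077701 cm/s


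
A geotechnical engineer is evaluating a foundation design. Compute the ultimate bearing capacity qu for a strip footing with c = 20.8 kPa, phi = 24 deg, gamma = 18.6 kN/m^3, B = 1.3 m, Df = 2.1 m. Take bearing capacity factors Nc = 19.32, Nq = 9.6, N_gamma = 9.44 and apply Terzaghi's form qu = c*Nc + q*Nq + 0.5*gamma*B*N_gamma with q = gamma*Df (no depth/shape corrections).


Compute qu = c*Nc + gamma*Df*Nq + 0.5*gamma*B*N_gamma
Term 1: 20.8 * 19.32 = 401.856
Term 2: 18.6 * 2.1 * 9.6 = 374.976
Term 3: 0.5 * 18.6 * 1.3 * 9.44 = 114.1296
qu = 401.856 + 374.976 + 114.1296
qu = 890.96 kPa


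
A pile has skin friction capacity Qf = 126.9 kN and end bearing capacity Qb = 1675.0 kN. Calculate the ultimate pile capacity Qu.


Using Qu = Qf + Qb
Qu = 126.9 + 1675.0
Qu = 1801.9 kN


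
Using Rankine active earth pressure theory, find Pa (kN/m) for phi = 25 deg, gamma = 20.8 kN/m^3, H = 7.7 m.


Result: 250.26 kN/m

Derivation:
Compute active earth pressure coefficient:
Ka = tan^2(45 - phi/2) = tan^2(32.5) = 0.405859
Compute active force:
Pa = 0.5 * Ka * gamma * H^2
Pa = 0.5 * 0.405859 * 20.8 * 7.7^2
Pa = 250.26 kN/m


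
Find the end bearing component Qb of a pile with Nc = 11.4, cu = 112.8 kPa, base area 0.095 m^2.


Result: 122.16 kN

Derivation:
Using Qb = Nc * cu * Ab
Qb = 11.4 * 112.8 * 0.095
Qb = 122.16 kN


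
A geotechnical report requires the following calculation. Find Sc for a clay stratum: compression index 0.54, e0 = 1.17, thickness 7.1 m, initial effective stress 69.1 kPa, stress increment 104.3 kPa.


Using Sc = Cc * H / (1 + e0) * log10((sigma0 + delta_sigma) / sigma0)
Stress ratio = (69.1 + 104.3) / 69.1 = 2.50941
log10(2.50941) = 0.399571
Cc * H / (1 + e0) = 0.54 * 7.1 / (1 + 1.17) = 1.76682
Sc = 1.76682 * 0.399571
Sc = 0.706 m


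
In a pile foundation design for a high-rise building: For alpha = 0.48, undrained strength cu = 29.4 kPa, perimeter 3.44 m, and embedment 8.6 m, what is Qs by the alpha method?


Using Qs = alpha * cu * perimeter * L
Qs = 0.48 * 29.4 * 3.44 * 8.6
Qs = 417.49 kN


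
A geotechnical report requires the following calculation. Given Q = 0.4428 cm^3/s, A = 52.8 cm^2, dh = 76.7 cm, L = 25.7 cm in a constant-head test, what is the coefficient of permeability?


Compute hydraulic gradient:
i = dh / L = 76.7 / 25.7 = 2.98444
Then apply Darcy's law:
k = Q / (A * i)
k = 0.4428 / (52.8 * 2.98444)
k = 0.4428 / 157.578
k = 0.00281 cm/s


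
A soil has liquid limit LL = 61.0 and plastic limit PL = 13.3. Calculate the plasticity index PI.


Using PI = LL - PL
PI = 61.0 - 13.3
PI = 47.7


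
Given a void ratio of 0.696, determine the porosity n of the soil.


Using the relation n = e / (1 + e)
n = 0.696 / (1 + 0.696)
n = 0.696 / 1.696
n = 0.4104


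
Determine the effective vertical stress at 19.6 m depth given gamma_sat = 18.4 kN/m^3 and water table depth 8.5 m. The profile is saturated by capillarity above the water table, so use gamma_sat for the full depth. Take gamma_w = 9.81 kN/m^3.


Total stress = gamma_sat * depth
sigma = 18.4 * 19.6 = 360.64 kPa
Pore water pressure u = gamma_w * (depth - d_wt)
u = 9.81 * (19.6 - 8.5) = 108.891 kPa
Effective stress = sigma - u
sigma' = 360.64 - 108.891 = 251.75 kPa


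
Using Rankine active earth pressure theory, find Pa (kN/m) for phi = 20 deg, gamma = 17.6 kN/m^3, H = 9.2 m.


Compute active earth pressure coefficient:
Ka = tan^2(45 - phi/2) = tan^2(35.0) = 0.490291
Compute active force:
Pa = 0.5 * Ka * gamma * H^2
Pa = 0.5 * 0.490291 * 17.6 * 9.2^2
Pa = 365.18 kN/m


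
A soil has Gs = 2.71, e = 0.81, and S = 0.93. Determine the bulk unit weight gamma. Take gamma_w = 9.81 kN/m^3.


Using gamma = gamma_w * (Gs + S*e) / (1 + e)
Numerator: Gs + S*e = 2.71 + 0.93*0.81 = 3.4633
Denominator: 1 + e = 1 + 0.81 = 1.81
gamma = 9.81 * 3.4633 / 1.81
gamma = 18.771 kN/m^3


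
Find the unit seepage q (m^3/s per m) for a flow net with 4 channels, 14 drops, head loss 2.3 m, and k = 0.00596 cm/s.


Result: 3.917e-05 m^3/s per m

Derivation:
Convert k to m/s for unit consistency with H:
k = 0.00596 cm/s = 0.00596 / 100 m/s = 5.96e-05 m/s
Using q = k * H * Nf / Nd
Nf / Nd = 4 / 14 = 0.2857
q = 5.96e-05 * 2.3 * 0.2857
q = 3.917e-05 m^3/s per m


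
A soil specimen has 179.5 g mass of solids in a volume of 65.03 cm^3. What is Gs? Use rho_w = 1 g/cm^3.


Result: 2.76

Derivation:
Using Gs = m_s / (V_s * rho_w)
Since rho_w = 1 g/cm^3:
Gs = 179.5 / 65.03
Gs = 2.76


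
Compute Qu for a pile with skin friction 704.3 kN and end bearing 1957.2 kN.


Result: 2661.5 kN

Derivation:
Using Qu = Qf + Qb
Qu = 704.3 + 1957.2
Qu = 2661.5 kN


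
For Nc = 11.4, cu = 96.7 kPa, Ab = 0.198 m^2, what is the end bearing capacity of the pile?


Using Qb = Nc * cu * Ab
Qb = 11.4 * 96.7 * 0.198
Qb = 218.27 kN


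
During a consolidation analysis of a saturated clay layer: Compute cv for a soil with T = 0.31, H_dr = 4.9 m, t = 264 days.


Using cv = T * H_dr^2 / t
H_dr^2 = 4.9^2 = 24.01
cv = 0.31 * 24.01 / 264
cv = 0.02819 m^2/day


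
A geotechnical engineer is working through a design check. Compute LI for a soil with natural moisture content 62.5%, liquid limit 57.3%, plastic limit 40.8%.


First compute the plasticity index:
PI = LL - PL = 57.3 - 40.8 = 16.5
Then compute the liquidity index:
LI = (w - PL) / PI
LI = (62.5 - 40.8) / 16.5
LI = 1.315


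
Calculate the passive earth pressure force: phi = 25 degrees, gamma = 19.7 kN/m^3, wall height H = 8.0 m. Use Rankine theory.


Result: 1553.25 kN/m

Derivation:
Compute passive earth pressure coefficient:
Kp = tan^2(45 + phi/2) = tan^2(57.5) = 2.463913
Compute passive force:
Pp = 0.5 * Kp * gamma * H^2
Pp = 0.5 * 2.463913 * 19.7 * 8.0^2
Pp = 1553.25 kN/m


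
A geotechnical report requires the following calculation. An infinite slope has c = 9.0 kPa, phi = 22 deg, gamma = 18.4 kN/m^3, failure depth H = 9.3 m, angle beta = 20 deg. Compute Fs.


Using Fs = c / (gamma*H*sin(beta)*cos(beta)) + tan(phi)/tan(beta)
Cohesion contribution = 9.0 / (18.4*9.3*sin(20)*cos(20))
Cohesion contribution = 0.163646
Friction contribution = tan(22)/tan(20) = 1.11005
Fs = 0.163646 + 1.11005
Fs = 1.274


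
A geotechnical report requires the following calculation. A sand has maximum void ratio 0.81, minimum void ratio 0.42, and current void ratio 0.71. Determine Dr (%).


Using Dr = (e_max - e) / (e_max - e_min) * 100
e_max - e = 0.81 - 0.71 = 0.1
e_max - e_min = 0.81 - 0.42 = 0.39
Dr = 0.1 / 0.39 * 100
Dr = 25.64 %


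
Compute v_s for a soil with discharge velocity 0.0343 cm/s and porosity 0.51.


Using v_s = v_d / n
v_s = 0.0343 / 0.51
v_s = 0.06725 cm/s


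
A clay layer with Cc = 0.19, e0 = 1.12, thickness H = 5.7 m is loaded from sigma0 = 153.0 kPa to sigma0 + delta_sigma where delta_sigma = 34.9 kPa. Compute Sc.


Using Sc = Cc * H / (1 + e0) * log10((sigma0 + delta_sigma) / sigma0)
Stress ratio = (153.0 + 34.9) / 153.0 = 1.2281
log10(1.2281) = 0.0892353
Cc * H / (1 + e0) = 0.19 * 5.7 / (1 + 1.12) = 0.510849
Sc = 0.510849 * 0.0892353
Sc = 0.0456 m


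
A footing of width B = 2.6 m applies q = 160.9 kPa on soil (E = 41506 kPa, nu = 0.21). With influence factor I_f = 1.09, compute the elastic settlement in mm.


Using Se = q * B * (1 - nu^2) * I_f / E
1 - nu^2 = 1 - 0.21^2 = 0.9559
Se = 160.9 * 2.6 * 0.9559 * 1.09 / 41506
Se = 0.010502 m
Convert to mm: Se = 0.010502 * 1000 = 10.502 mm


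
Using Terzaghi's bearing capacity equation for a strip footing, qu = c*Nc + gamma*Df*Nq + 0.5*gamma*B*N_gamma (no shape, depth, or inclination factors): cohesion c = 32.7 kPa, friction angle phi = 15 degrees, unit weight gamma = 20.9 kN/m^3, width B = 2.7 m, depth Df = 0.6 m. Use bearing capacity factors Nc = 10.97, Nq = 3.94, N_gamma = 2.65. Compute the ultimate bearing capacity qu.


Compute qu = c*Nc + gamma*Df*Nq + 0.5*gamma*B*N_gamma
Term 1: 32.7 * 10.97 = 358.719
Term 2: 20.9 * 0.6 * 3.94 = 49.4076
Term 3: 0.5 * 20.9 * 2.7 * 2.65 = 74.76975
qu = 358.719 + 49.4076 + 74.76975
qu = 482.9 kPa


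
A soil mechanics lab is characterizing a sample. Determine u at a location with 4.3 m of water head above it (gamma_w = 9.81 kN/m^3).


Using u = gamma_w * h_w
u = 9.81 * 4.3
u = 42.18 kPa


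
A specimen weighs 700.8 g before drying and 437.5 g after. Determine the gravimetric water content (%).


Using w = (m_wet - m_dry) / m_dry * 100
m_wet - m_dry = 700.8 - 437.5 = 263.3 g
w = 263.3 / 437.5 * 100
w = 60.18 %


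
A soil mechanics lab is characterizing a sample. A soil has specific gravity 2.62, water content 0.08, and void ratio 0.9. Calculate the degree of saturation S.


Using S = Gs * w / e
S = 2.62 * 0.08 / 0.9
S = 0.2329


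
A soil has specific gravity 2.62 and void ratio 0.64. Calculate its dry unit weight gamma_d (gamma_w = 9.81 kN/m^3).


Using gamma_d = Gs * gamma_w / (1 + e)
gamma_d = 2.62 * 9.81 / (1 + 0.64)
gamma_d = 2.62 * 9.81 / 1.64
gamma_d = 15.672 kN/m^3


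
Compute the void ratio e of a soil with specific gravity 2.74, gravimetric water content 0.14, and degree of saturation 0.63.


Using the relation e = Gs * w / S
e = 2.74 * 0.14 / 0.63
e = 0.6089


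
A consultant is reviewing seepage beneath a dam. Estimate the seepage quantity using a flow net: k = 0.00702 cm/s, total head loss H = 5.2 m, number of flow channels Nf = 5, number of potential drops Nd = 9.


Result: 0.0002028 m^3/s per m

Derivation:
Convert k to m/s for unit consistency with H:
k = 0.00702 cm/s = 0.00702 / 100 m/s = 7.02e-05 m/s
Using q = k * H * Nf / Nd
Nf / Nd = 5 / 9 = 0.5556
q = 7.02e-05 * 5.2 * 0.5556
q = 0.0002028 m^3/s per m


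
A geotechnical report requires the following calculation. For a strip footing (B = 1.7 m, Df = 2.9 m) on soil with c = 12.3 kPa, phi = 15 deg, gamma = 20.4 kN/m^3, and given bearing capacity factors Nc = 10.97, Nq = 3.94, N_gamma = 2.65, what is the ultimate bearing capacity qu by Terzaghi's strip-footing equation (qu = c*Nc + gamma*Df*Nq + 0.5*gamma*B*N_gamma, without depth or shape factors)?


Compute qu = c*Nc + gamma*Df*Nq + 0.5*gamma*B*N_gamma
Term 1: 12.3 * 10.97 = 134.931
Term 2: 20.4 * 2.9 * 3.94 = 233.0904
Term 3: 0.5 * 20.4 * 1.7 * 2.65 = 45.951
qu = 134.931 + 233.0904 + 45.951
qu = 413.97 kPa


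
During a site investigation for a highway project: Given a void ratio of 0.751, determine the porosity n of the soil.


Result: 0.4289

Derivation:
Using the relation n = e / (1 + e)
n = 0.751 / (1 + 0.751)
n = 0.751 / 1.751
n = 0.4289


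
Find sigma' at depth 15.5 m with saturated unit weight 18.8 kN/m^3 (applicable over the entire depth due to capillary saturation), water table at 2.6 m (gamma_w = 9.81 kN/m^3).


Total stress = gamma_sat * depth
sigma = 18.8 * 15.5 = 291.4 kPa
Pore water pressure u = gamma_w * (depth - d_wt)
u = 9.81 * (15.5 - 2.6) = 126.549 kPa
Effective stress = sigma - u
sigma' = 291.4 - 126.549 = 164.85 kPa


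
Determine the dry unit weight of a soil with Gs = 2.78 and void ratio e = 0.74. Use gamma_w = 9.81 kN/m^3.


Result: 15.673 kN/m^3

Derivation:
Using gamma_d = Gs * gamma_w / (1 + e)
gamma_d = 2.78 * 9.81 / (1 + 0.74)
gamma_d = 2.78 * 9.81 / 1.74
gamma_d = 15.673 kN/m^3


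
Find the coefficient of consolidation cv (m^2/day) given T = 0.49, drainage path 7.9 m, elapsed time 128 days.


Result: 0.23891 m^2/day

Derivation:
Using cv = T * H_dr^2 / t
H_dr^2 = 7.9^2 = 62.41
cv = 0.49 * 62.41 / 128
cv = 0.23891 m^2/day


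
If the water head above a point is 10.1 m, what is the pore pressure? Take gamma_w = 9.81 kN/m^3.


Using u = gamma_w * h_w
u = 9.81 * 10.1
u = 99.08 kPa


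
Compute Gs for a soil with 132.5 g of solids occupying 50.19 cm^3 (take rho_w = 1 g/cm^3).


Using Gs = m_s / (V_s * rho_w)
Since rho_w = 1 g/cm^3:
Gs = 132.5 / 50.19
Gs = 2.64


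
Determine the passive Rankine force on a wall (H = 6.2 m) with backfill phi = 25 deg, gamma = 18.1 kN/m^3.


Result: 857.15 kN/m

Derivation:
Compute passive earth pressure coefficient:
Kp = tan^2(45 + phi/2) = tan^2(57.5) = 2.463913
Compute passive force:
Pp = 0.5 * Kp * gamma * H^2
Pp = 0.5 * 2.463913 * 18.1 * 6.2^2
Pp = 857.15 kN/m


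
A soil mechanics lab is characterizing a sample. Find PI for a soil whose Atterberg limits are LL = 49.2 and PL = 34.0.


Using PI = LL - PL
PI = 49.2 - 34.0
PI = 15.2


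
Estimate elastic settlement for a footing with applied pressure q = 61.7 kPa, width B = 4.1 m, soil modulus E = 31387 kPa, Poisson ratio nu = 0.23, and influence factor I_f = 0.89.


Using Se = q * B * (1 - nu^2) * I_f / E
1 - nu^2 = 1 - 0.23^2 = 0.9471
Se = 61.7 * 4.1 * 0.9471 * 0.89 / 31387
Se = 0.006794 m
Convert to mm: Se = 0.006794 * 1000 = 6.794 mm


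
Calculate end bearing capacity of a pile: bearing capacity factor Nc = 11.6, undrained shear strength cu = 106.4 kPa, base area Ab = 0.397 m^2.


Result: 489.99 kN

Derivation:
Using Qb = Nc * cu * Ab
Qb = 11.6 * 106.4 * 0.397
Qb = 489.99 kN


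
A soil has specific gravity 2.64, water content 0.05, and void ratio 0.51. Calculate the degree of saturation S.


Using S = Gs * w / e
S = 2.64 * 0.05 / 0.51
S = 0.2588


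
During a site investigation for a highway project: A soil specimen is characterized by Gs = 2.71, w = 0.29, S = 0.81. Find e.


Using the relation e = Gs * w / S
e = 2.71 * 0.29 / 0.81
e = 0.9702


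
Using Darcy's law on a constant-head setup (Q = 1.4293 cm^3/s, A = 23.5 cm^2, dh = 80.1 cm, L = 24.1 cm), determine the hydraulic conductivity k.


Result: 0.0183 cm/s

Derivation:
Compute hydraulic gradient:
i = dh / L = 80.1 / 24.1 = 3.32365
Then apply Darcy's law:
k = Q / (A * i)
k = 1.4293 / (23.5 * 3.32365)
k = 1.4293 / 78.1058
k = 0.0183 cm/s


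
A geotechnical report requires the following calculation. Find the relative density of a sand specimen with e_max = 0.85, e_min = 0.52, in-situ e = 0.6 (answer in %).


Using Dr = (e_max - e) / (e_max - e_min) * 100
e_max - e = 0.85 - 0.6 = 0.25
e_max - e_min = 0.85 - 0.52 = 0.33
Dr = 0.25 / 0.33 * 100
Dr = 75.76 %


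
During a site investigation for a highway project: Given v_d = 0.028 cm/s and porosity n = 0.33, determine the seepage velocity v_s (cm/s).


Using v_s = v_d / n
v_s = 0.028 / 0.33
v_s = 0.08485 cm/s


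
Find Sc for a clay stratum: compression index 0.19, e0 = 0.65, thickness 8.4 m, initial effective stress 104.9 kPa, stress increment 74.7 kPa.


Result: 0.2259 m

Derivation:
Using Sc = Cc * H / (1 + e0) * log10((sigma0 + delta_sigma) / sigma0)
Stress ratio = (104.9 + 74.7) / 104.9 = 1.71211
log10(1.71211) = 0.233531
Cc * H / (1 + e0) = 0.19 * 8.4 / (1 + 0.65) = 0.967273
Sc = 0.967273 * 0.233531
Sc = 0.2259 m


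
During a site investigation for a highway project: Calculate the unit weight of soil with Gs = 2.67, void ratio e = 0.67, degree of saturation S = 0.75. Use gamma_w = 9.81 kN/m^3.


Using gamma = gamma_w * (Gs + S*e) / (1 + e)
Numerator: Gs + S*e = 2.67 + 0.75*0.67 = 3.1725
Denominator: 1 + e = 1 + 0.67 = 1.67
gamma = 9.81 * 3.1725 / 1.67
gamma = 18.636 kN/m^3


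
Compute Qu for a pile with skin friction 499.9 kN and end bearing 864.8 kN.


Result: 1364.7 kN

Derivation:
Using Qu = Qf + Qb
Qu = 499.9 + 864.8
Qu = 1364.7 kN


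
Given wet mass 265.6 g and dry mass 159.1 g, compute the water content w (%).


Using w = (m_wet - m_dry) / m_dry * 100
m_wet - m_dry = 265.6 - 159.1 = 106.5 g
w = 106.5 / 159.1 * 100
w = 66.94 %


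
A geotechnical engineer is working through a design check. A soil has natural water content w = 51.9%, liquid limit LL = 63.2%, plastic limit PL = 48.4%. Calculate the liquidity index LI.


First compute the plasticity index:
PI = LL - PL = 63.2 - 48.4 = 14.8
Then compute the liquidity index:
LI = (w - PL) / PI
LI = (51.9 - 48.4) / 14.8
LI = 0.236


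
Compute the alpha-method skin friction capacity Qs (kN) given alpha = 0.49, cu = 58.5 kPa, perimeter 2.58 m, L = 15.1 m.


Using Qs = alpha * cu * perimeter * L
Qs = 0.49 * 58.5 * 2.58 * 15.1
Qs = 1116.73 kN


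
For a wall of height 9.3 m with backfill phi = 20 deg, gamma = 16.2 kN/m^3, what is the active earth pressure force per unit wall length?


Result: 343.48 kN/m

Derivation:
Compute active earth pressure coefficient:
Ka = tan^2(45 - phi/2) = tan^2(35.0) = 0.490291
Compute active force:
Pa = 0.5 * Ka * gamma * H^2
Pa = 0.5 * 0.490291 * 16.2 * 9.3^2
Pa = 343.48 kN/m


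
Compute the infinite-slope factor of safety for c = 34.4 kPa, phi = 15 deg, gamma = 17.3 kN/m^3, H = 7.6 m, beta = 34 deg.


Using Fs = c / (gamma*H*sin(beta)*cos(beta)) + tan(phi)/tan(beta)
Cohesion contribution = 34.4 / (17.3*7.6*sin(34)*cos(34))
Cohesion contribution = 0.564369
Friction contribution = tan(15)/tan(34) = 0.397251
Fs = 0.564369 + 0.397251
Fs = 0.962


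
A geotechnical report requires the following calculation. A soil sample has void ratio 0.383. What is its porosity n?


Result: 0.2769

Derivation:
Using the relation n = e / (1 + e)
n = 0.383 / (1 + 0.383)
n = 0.383 / 1.383
n = 0.2769


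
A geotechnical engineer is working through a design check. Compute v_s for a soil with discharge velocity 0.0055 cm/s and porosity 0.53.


Result: 0.01038 cm/s

Derivation:
Using v_s = v_d / n
v_s = 0.0055 / 0.53
v_s = 0.01038 cm/s


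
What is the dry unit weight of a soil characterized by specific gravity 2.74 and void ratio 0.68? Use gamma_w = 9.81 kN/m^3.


Using gamma_d = Gs * gamma_w / (1 + e)
gamma_d = 2.74 * 9.81 / (1 + 0.68)
gamma_d = 2.74 * 9.81 / 1.68
gamma_d = 16.0 kN/m^3


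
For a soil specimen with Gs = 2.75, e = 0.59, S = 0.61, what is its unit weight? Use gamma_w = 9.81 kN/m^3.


Result: 19.187 kN/m^3

Derivation:
Using gamma = gamma_w * (Gs + S*e) / (1 + e)
Numerator: Gs + S*e = 2.75 + 0.61*0.59 = 3.1099
Denominator: 1 + e = 1 + 0.59 = 1.59
gamma = 9.81 * 3.1099 / 1.59
gamma = 19.187 kN/m^3


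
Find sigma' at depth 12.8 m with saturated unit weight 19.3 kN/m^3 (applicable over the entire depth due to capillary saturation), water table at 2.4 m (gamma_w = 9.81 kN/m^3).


Total stress = gamma_sat * depth
sigma = 19.3 * 12.8 = 247.04 kPa
Pore water pressure u = gamma_w * (depth - d_wt)
u = 9.81 * (12.8 - 2.4) = 102.024 kPa
Effective stress = sigma - u
sigma' = 247.04 - 102.024 = 145.02 kPa


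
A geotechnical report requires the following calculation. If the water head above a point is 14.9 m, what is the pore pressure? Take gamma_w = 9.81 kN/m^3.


Using u = gamma_w * h_w
u = 9.81 * 14.9
u = 146.17 kPa


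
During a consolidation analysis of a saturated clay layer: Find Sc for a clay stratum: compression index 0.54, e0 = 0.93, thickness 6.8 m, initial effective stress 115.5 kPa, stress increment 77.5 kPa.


Using Sc = Cc * H / (1 + e0) * log10((sigma0 + delta_sigma) / sigma0)
Stress ratio = (115.5 + 77.5) / 115.5 = 1.671
log10(1.671) = 0.222975
Cc * H / (1 + e0) = 0.54 * 6.8 / (1 + 0.93) = 1.90259
Sc = 1.90259 * 0.222975
Sc = 0.4242 m
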